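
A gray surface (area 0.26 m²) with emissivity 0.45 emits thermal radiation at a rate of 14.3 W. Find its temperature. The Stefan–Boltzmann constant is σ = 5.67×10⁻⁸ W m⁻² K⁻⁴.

T ≈ 215 K

From P = εσAT⁴, T = (P / εσA)^(1/4) = (14.3 / (0.45 × 5.67×10⁻⁸ × 0.260))^(1/4).
T = (2.16×10^9)^(1/4) = 215 K.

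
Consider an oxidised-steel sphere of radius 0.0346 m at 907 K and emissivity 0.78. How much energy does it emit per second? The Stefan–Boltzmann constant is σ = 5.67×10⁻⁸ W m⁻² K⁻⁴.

A = 4πr² = 4π × (0.0346)² = 0.0150 m².
P = εσAT⁴ = 0.78 × 5.67×10⁻⁸ × 0.0150 × (907)⁴ = 0.78 × 5.67×10⁻⁸ × 0.0150 × 6.77×10^11.
P = 450 W.

P ≈ 450 W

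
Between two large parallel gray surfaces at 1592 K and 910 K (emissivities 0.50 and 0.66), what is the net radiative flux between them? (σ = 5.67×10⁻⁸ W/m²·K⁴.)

q ≈ 1.29×10^5 W/m²

For two large parallel gray plates, q = σ(T₁⁴ − T₂⁴) / (1/ε₁ + 1/ε₂ − 1).
1/ε₁ + 1/ε₂ − 1 = 1/0.50 + 1/0.66 − 1 = 2.515.
T₁⁴ − T₂⁴ = 6.42×10^12 − 6.86×10^11 = 5.74×10^12 K⁴.
q = 5.67×10⁻⁸ × 5.74×10^12 / 2.515 = 1.29×10^5 W/m².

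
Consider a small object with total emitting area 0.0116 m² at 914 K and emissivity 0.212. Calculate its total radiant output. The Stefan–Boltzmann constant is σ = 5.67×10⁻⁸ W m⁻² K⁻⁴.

P = εσAT⁴ = 0.212 × 5.67×10⁻⁸ × 0.0116 × (914)⁴ = 0.212 × 5.67×10⁻⁸ × 0.0116 × 6.98×10^11.
P = 97.3 W.

P ≈ 97.3 W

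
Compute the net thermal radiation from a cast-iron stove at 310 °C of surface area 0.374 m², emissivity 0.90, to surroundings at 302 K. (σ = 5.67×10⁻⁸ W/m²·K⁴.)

Q ≈ 2050 W

Convert: 310 °C = 583 K.
Q = εσA(T⁴ − T_s⁴). T⁴ − T_s⁴ = (583)⁴ − (302)⁴ = 1.16×10^11 − 8.32×10^9 = 1.07×10^11 K⁴.
Q = 0.90 × 5.67×10⁻⁸ × 0.374 × 1.07×10^11 = 2050 W.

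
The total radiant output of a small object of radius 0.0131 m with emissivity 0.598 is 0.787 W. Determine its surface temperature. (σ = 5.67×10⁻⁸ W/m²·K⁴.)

A = 4πr² = 4π × (0.0131)² = 2.16×10^-3 m².
From P = εσAT⁴, T = (P / εσA)^(1/4) = (0.787 / (0.598 × 5.67×10⁻⁸ × 2.16×10^-3))^(1/4).
T = (1.08×10^10)^(1/4) = 322 K.

T ≈ 322 K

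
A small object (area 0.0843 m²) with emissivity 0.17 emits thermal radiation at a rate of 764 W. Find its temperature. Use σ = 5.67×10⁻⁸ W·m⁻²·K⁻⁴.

T ≈ 985 K

From P = εσAT⁴, T = (P / εσA)^(1/4) = (764 / (0.17 × 5.67×10⁻⁸ × 0.0843))^(1/4).
T = (9.40×10^11)^(1/4) = 985 K.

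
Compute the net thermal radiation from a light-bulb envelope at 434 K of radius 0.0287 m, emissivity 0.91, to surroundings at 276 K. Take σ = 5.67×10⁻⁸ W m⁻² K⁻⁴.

A = 4πr² = 4π × (0.0287)² = 0.0104 m².
Q = εσA(T⁴ − T_s⁴). T⁴ − T_s⁴ = (434)⁴ − (276)⁴ = 3.55×10^10 − 5.80×10^9 = 2.97×10^10 K⁴.
Q = 0.91 × 5.67×10⁻⁸ × 0.0104 × 2.97×10^10 = 15.8 W.

Q ≈ 15.8 W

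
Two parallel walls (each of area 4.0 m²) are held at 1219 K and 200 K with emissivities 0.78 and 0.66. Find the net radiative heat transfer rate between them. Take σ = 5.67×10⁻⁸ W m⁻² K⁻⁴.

Q ≈ 2.78×10^5 W

For two large parallel gray plates, q = σ(T₁⁴ − T₂⁴) / (1/ε₁ + 1/ε₂ − 1).
1/ε₁ + 1/ε₂ − 1 = 1/0.78 + 1/0.66 − 1 = 1.797.
T₁⁴ − T₂⁴ = 2.21×10^12 − 1.60×10^9 = 2.21×10^12 K⁴.
q = 5.67×10⁻⁸ × 2.21×10^12 / 1.797 = 69600 W/m².
Q = q·A = 69600 × 4.0 = 2.78×10^5 W.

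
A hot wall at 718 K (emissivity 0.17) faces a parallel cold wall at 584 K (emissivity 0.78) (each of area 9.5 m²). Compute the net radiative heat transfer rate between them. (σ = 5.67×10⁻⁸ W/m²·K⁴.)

Q ≈ 13100 W

For two large parallel gray plates, q = σ(T₁⁴ − T₂⁴) / (1/ε₁ + 1/ε₂ − 1).
1/ε₁ + 1/ε₂ − 1 = 1/0.17 + 1/0.78 − 1 = 6.164.
T₁⁴ − T₂⁴ = 2.66×10^11 − 1.16×10^11 = 1.49×10^11 K⁴.
q = 5.67×10⁻⁸ × 1.49×10^11 / 6.164 = 1370 W/m².
Q = q·A = 1370 × 9.5 = 13100 W.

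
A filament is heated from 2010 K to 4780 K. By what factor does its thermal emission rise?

P ∝ T⁴, so the ratio is (4780/2010)⁴ = (2.378)⁴ = 32.0.

ratio ≈ 32.0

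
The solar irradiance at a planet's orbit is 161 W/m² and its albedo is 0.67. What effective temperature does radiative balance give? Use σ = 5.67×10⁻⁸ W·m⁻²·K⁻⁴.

Power absorbed = (1−a)S·πR²; power emitted = 4πR²σT⁴. Equating and cancelling πR²:
T = ((1−a)S / 4σ)^(1/4) = (53.1 / (4 × 5.67×10⁻⁸))^(1/4) = (2.34×10^8)^(1/4).
T = 124 K.

T ≈ 124 K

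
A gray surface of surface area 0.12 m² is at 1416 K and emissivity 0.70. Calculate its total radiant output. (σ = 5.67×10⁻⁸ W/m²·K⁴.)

Stefan–Boltzmann: P = εσAT⁴ = 0.70 × 5.67×10⁻⁸ × 0.120 × (1416)⁴ = 0.70 × 5.67×10⁻⁸ × 0.120 × 4.02×10^12.
P = 19100 W.

P ≈ 19100 W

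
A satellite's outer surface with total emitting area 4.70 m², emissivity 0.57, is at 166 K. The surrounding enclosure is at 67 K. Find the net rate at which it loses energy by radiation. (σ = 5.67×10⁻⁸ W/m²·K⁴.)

Q ≈ 112 W

Q = εσA(T⁴ − T_s⁴). T⁴ − T_s⁴ = (166)⁴ − (67)⁴ = 7.59×10^8 − 2.02×10^7 = 7.39×10^8 K⁴.
Q = 0.57 × 5.67×10⁻⁸ × 4.70 × 7.39×10^8 = 112 W.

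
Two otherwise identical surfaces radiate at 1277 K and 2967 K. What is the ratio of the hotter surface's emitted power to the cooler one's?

P ∝ T⁴, so the ratio is (2967/1277)⁴ = (2.323)⁴ = 29.1.

ratio ≈ 29.1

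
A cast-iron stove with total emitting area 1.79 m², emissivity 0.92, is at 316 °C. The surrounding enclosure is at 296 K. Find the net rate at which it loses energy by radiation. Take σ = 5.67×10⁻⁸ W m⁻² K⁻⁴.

Convert: 316 °C = 589 K.
Q = εσA(T⁴ − T_s⁴). T⁴ − T_s⁴ = (589)⁴ − (296)⁴ = 1.20×10^11 − 7.68×10^9 = 1.13×10^11 K⁴.
Q = 0.92 × 5.67×10⁻⁸ × 1.79 × 1.13×10^11 = 10500 W.

Q ≈ 10500 W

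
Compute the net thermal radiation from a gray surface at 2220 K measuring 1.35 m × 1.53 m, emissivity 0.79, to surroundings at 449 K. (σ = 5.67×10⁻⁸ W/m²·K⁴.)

A = 1.35 × 1.53 = 2.07 m².
Q = εσA(T⁴ − T_s⁴). T⁴ − T_s⁴ = (2220)⁴ − (449)⁴ = 2.43×10^13 − 4.06×10^10 = 2.42×10^13 K⁴.
Q = 0.79 × 5.67×10⁻⁸ × 2.07 × 2.42×10^13 = 2.24×10^6 W.

Q ≈ 2.24×10^6 W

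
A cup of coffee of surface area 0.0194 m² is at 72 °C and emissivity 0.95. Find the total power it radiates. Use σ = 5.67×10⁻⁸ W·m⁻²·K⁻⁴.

P ≈ 14.8 W

72 °C = 345 K.
Stefan–Boltzmann: P = εσAT⁴ = 0.95 × 5.67×10⁻⁸ × 0.0194 × (345)⁴ = 0.95 × 5.67×10⁻⁸ × 0.0194 × 1.42×10^10.
P = 14.8 W.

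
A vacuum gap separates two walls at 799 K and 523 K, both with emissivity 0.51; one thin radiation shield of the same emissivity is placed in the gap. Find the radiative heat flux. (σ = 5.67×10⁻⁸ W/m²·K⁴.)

Each of the 2 gaps contributes resistance (2/ε − 1) = 2/0.51 − 1 = 2.922; total = 5.843.
q = σ(T₁⁴ − T₂⁴) / 5.843 = 5.67×10⁻⁸ × 3.33×10^11 / 5.843 = 3230 W/m².

q ≈ 3230 W/m²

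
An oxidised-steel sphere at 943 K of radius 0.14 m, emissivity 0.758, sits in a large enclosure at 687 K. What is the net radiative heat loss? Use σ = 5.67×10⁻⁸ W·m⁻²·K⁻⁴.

A = 4πr² = 4π × (0.14)² = 0.246 m².
Q = εσA(T⁴ − T_s⁴). T⁴ − T_s⁴ = (943)⁴ − (687)⁴ = 7.91×10^11 − 2.23×10^11 = 5.68×10^11 K⁴.
Q = 0.758 × 5.67×10⁻⁸ × 0.246 × 5.68×10^11 = 6010 W.

Q ≈ 6010 W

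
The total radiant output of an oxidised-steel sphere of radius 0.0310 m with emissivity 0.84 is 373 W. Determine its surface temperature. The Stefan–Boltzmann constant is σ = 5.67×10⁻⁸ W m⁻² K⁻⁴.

T ≈ 897 K

A = 4πr² = 4π × (0.0310)² = 0.0121 m².
From P = εσAT⁴, T = (P / εσA)^(1/4) = (373 / (0.84 × 5.67×10⁻⁸ × 0.0121))^(1/4).
T = (6.49×10^11)^(1/4) = 897 K.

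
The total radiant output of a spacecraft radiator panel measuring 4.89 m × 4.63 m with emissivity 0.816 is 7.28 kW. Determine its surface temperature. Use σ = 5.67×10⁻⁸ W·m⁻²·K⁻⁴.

A = 4.89 × 4.63 = 22.6 m².
From P = εσAT⁴, T = (P / εσA)^(1/4) = (7280 / (0.816 × 5.67×10⁻⁸ × 22.6))^(1/4).
T = (6.95×10^9)^(1/4) = 289 K.

T ≈ 289 K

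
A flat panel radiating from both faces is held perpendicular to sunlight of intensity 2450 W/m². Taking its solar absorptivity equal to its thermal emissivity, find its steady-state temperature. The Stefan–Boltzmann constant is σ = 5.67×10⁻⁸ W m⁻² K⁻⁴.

Absorbed flux αS = emitted flux 2εσT⁴ per unit area; with α = ε this gives T = (S/2σ)^(1/4).
T = (2450 / (2 × 5.67×10⁻⁸))^(1/4) = (2.16×10^10)^(1/4).
T = 383 K.

T ≈ 383 K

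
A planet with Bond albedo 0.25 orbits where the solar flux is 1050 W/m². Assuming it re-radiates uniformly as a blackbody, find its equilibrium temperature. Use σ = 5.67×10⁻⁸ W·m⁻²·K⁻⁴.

T ≈ 243 K

Power absorbed = (1−a)S·πR²; power emitted = 4πR²σT⁴. Equating and cancelling πR²:
T = ((1−a)S / 4σ)^(1/4) = (788 / (4 × 5.67×10⁻⁸))^(1/4) = (3.47×10^9)^(1/4).
T = 243 K.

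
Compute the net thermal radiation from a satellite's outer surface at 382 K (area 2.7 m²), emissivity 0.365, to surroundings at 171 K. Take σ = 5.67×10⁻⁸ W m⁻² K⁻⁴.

Q ≈ 1140 W

Q = εσA(T⁴ − T_s⁴). T⁴ − T_s⁴ = (382)⁴ − (171)⁴ = 2.13×10^10 − 8.55×10^8 = 2.04×10^10 K⁴.
Q = 0.365 × 5.67×10⁻⁸ × 2.70 × 2.04×10^10 = 1140 W.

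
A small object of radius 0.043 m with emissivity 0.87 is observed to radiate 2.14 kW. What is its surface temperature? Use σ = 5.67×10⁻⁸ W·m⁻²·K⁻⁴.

A = 4πr² = 4π × (0.043)² = 0.0232 m².
From P = εσAT⁴, T = (P / εσA)^(1/4) = (2140 / (0.87 × 5.67×10⁻⁸ × 0.0232))^(1/4).
T = (1.87×10^12)^(1/4) = 1170 K.

T ≈ 1170 K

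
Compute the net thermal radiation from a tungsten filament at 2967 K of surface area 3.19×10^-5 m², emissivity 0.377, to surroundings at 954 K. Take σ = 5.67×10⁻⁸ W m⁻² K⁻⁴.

Q = εσA(T⁴ − T_s⁴). T⁴ − T_s⁴ = (2967)⁴ − (954)⁴ = 7.75×10^13 − 8.28×10^11 = 7.67×10^13 K⁴.
Q = 0.377 × 5.67×10⁻⁸ × 3.19×10^-5 × 7.67×10^13 = 52.3 W.

Q ≈ 52.3 W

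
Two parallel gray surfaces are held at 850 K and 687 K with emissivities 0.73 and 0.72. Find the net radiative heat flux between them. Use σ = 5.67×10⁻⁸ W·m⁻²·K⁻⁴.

For two large parallel gray plates, q = σ(T₁⁴ − T₂⁴) / (1/ε₁ + 1/ε₂ − 1).
1/ε₁ + 1/ε₂ − 1 = 1/0.73 + 1/0.72 − 1 = 1.759.
T₁⁴ − T₂⁴ = 5.22×10^11 − 2.23×10^11 = 2.99×10^11 K⁴.
q = 5.67×10⁻⁸ × 2.99×10^11 / 1.759 = 9650 W/m².

q ≈ 9650 W/m²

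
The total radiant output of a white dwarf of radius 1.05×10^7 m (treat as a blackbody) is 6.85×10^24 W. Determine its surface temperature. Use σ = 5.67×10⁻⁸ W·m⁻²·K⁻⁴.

T ≈ 17200 K

A = 4πr² = 4π × (1.05×10^7)² = 1.39×10^15 m².
From P = σAT⁴, T = (P / σA)^(1/4) = (6.85×10^24 / (5.67×10⁻⁸ × 1.39×10^15))^(1/4).
T = (8.72×10^16)^(1/4) = 17200 K.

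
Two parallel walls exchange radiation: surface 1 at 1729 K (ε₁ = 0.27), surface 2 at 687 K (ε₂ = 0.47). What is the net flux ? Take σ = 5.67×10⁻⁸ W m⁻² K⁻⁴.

For two large parallel gray plates, q = σ(T₁⁴ − T₂⁴) / (1/ε₁ + 1/ε₂ − 1).
1/ε₁ + 1/ε₂ − 1 = 1/0.27 + 1/0.47 − 1 = 4.831.
T₁⁴ − T₂⁴ = 8.94×10^12 − 2.23×10^11 = 8.71×10^12 K⁴.
q = 5.67×10⁻⁸ × 8.71×10^12 / 4.831 = 1.02×10^5 W/m².

q ≈ 1.02×10^5 W/m²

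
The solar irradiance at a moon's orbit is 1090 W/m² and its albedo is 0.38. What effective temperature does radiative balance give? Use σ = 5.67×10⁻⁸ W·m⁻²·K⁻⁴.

T ≈ 234 K

Power absorbed = (1−a)S·πR²; power emitted = 4πR²σT⁴. Equating and cancelling πR²:
T = ((1−a)S / 4σ)^(1/4) = (676 / (4 × 5.67×10⁻⁸))^(1/4) = (2.98×10^9)^(1/4).
T = 234 K.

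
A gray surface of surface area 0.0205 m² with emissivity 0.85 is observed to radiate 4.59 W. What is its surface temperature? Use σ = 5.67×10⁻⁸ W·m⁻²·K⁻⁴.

From P = εσAT⁴, T = (P / εσA)^(1/4) = (4.59 / (0.85 × 5.67×10⁻⁸ × 0.0205))^(1/4).
T = (4.65×10^9)^(1/4) = 261 K.

T ≈ 261 K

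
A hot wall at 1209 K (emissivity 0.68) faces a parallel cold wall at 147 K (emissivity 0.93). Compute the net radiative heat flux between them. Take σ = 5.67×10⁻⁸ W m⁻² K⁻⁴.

For two large parallel gray plates, q = σ(T₁⁴ − T₂⁴) / (1/ε₁ + 1/ε₂ − 1).
1/ε₁ + 1/ε₂ − 1 = 1/0.68 + 1/0.93 − 1 = 1.546.
T₁⁴ − T₂⁴ = 2.14×10^12 − 4.67×10^8 = 2.14×10^12 K⁴.
q = 5.67×10⁻⁸ × 2.14×10^12 / 1.546 = 78300 W/m².

q ≈ 78300 W/m²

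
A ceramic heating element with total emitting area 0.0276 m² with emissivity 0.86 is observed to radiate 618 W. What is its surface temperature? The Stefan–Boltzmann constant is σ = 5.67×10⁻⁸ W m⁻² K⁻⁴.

From P = εσAT⁴, T = (P / εσA)^(1/4) = (618 / (0.86 × 5.67×10⁻⁸ × 0.0276))^(1/4).
T = (4.59×10^11)^(1/4) = 823 K.

T ≈ 823 K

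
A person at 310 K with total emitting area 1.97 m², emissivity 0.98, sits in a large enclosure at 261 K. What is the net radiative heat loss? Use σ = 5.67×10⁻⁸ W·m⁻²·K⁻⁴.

Q = εσA(T⁴ − T_s⁴). T⁴ − T_s⁴ = (310)⁴ − (261)⁴ = 9.24×10^9 − 4.64×10^9 = 4.59×10^9 K⁴.
Q = 0.98 × 5.67×10⁻⁸ × 1.97 × 4.59×10^9 = 503 W.

Q ≈ 503 W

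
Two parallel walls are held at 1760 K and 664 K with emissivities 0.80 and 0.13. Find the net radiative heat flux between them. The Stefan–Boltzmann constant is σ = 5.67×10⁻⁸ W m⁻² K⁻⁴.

For two large parallel gray plates, q = σ(T₁⁴ − T₂⁴) / (1/ε₁ + 1/ε₂ − 1).
1/ε₁ + 1/ε₂ − 1 = 1/0.80 + 1/0.13 − 1 = 7.942.
T₁⁴ − T₂⁴ = 9.60×10^12 − 1.94×10^11 = 9.40×10^12 K⁴.
q = 5.67×10⁻⁸ × 9.40×10^12 / 7.942 = 67100 W/m².

q ≈ 67100 W/m²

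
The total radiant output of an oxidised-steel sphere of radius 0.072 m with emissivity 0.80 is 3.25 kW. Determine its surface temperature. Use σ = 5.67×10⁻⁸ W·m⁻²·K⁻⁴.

T ≈ 1020 K

A = 4πr² = 4π × (0.072)² = 0.0651 m².
From P = εσAT⁴, T = (P / εσA)^(1/4) = (3250 / (0.80 × 5.67×10⁻⁸ × 0.0651))^(1/4).
T = (1.10×10^12)^(1/4) = 1020 K.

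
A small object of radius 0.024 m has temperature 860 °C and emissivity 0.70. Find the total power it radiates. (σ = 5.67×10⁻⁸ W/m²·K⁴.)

P ≈ 473 W

A = 4πr² = 4π × (0.024)² = 7.24×10^-3 m².
860 °C = 1133 K.
P = εσAT⁴ = 0.70 × 5.67×10⁻⁸ × 7.24×10^-3 × (1133)⁴ = 0.70 × 5.67×10⁻⁸ × 7.24×10^-3 × 1.65×10^12.
P = 473 W.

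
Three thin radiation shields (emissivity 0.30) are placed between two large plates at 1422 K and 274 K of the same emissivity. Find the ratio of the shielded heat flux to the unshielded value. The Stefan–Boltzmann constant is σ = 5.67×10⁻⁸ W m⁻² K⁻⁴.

ratio ≈ 0.250

With N identical shields there are N+1 = 4 gaps in series, each with the same radiative resistance, so the flux falls to 1/(N+1) of its unshielded value.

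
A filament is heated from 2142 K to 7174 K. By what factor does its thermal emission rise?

P ∝ T⁴, so the ratio is (7174/2142)⁴ = (3.349)⁴ = 126.

ratio ≈ 126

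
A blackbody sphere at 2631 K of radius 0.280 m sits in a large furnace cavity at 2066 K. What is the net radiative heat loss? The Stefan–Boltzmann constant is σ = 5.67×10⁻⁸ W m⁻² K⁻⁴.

A = 4πr² = 4π × (0.280)² = 0.985 m².
Q = σA(T⁴ − T_s⁴). T⁴ − T_s⁴ = (2631)⁴ − (2066)⁴ = 4.79×10^13 − 1.82×10^13 = 2.97×10^13 K⁴.
Q = 5.67×10⁻⁸ × 0.985 × 2.97×10^13 = 1.66×10^6 W.

Q ≈ 1.66×10^6 W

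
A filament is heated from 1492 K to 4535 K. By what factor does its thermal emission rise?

P ∝ T⁴, so the ratio is (4535/1492)⁴ = (3.040)⁴ = 85.4.

ratio ≈ 85.4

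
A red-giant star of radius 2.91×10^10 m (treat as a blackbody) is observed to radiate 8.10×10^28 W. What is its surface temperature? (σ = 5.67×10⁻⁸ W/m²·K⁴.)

T ≈ 3400 K

A = 4πr² = 4π × (2.91×10^10)² = 1.06×10^22 m².
From P = σAT⁴, T = (P / σA)^(1/4) = (8.10×10^28 / (5.67×10⁻⁸ × 1.06×10^22))^(1/4).
T = (1.34×10^14)^(1/4) = 3400 K.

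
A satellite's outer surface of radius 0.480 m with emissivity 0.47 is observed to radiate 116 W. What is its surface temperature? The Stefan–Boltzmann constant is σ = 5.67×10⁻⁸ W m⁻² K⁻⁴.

T ≈ 197 K

A = 4πr² = 4π × (0.480)² = 2.90 m².
From P = εσAT⁴, T = (P / εσA)^(1/4) = (116 / (0.47 × 5.67×10⁻⁸ × 2.90))^(1/4).
T = (1.50×10^9)^(1/4) = 197 K.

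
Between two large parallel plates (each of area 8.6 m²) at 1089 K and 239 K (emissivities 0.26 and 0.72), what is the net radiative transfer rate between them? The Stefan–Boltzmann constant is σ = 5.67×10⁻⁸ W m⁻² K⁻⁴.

For two large parallel gray plates, q = σ(T₁⁴ − T₂⁴) / (1/ε₁ + 1/ε₂ − 1).
1/ε₁ + 1/ε₂ − 1 = 1/0.26 + 1/0.72 − 1 = 4.235.
T₁⁴ − T₂⁴ = 1.41×10^12 − 3.26×10^9 = 1.40×10^12 K⁴.
q = 5.67×10⁻⁸ × 1.40×10^12 / 4.235 = 18800 W/m².
Q = q·A = 18800 × 8.6 = 1.62×10^5 W.

Q ≈ 1.62×10^5 W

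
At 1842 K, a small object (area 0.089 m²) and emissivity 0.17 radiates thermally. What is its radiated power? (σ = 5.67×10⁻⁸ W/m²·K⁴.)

P ≈ 9880 W

Stefan–Boltzmann: P = εσAT⁴ = 0.17 × 5.67×10⁻⁸ × 0.0890 × (1842)⁴ = 0.17 × 5.67×10⁻⁸ × 0.0890 × 1.15×10^13.
P = 9880 W.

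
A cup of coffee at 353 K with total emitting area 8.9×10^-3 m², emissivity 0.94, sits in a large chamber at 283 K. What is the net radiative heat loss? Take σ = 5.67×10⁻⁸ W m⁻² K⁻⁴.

Q = εσA(T⁴ − T_s⁴). T⁴ − T_s⁴ = (353)⁴ − (283)⁴ = 1.55×10^10 − 6.41×10^9 = 9.11×10^9 K⁴.
Q = 0.94 × 5.67×10⁻⁸ × 8.90×10^-3 × 9.11×10^9 = 4.32 W.

Q ≈ 4.32 W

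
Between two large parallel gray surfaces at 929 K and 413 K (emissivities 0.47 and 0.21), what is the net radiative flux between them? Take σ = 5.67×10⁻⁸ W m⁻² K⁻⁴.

q ≈ 6890 W/m²

For two large parallel gray plates, q = σ(T₁⁴ − T₂⁴) / (1/ε₁ + 1/ε₂ − 1).
1/ε₁ + 1/ε₂ − 1 = 1/0.47 + 1/0.21 − 1 = 5.890.
T₁⁴ − T₂⁴ = 7.45×10^11 − 2.91×10^10 = 7.16×10^11 K⁴.
q = 5.67×10⁻⁸ × 7.16×10^11 / 5.890 = 6890 W/m².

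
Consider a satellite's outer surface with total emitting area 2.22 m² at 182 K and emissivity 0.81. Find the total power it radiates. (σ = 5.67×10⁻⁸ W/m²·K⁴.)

Stefan–Boltzmann: P = εσAT⁴ = 0.81 × 5.67×10⁻⁸ × 2.22 × (182)⁴ = 0.81 × 5.67×10⁻⁸ × 2.22 × 1.10×10^9.
P = 112 W.

P ≈ 112 W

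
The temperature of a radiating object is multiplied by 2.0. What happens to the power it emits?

P ∝ T⁴, so the power scales as (2.0)⁴ = 16.0.

factor ≈ 16.0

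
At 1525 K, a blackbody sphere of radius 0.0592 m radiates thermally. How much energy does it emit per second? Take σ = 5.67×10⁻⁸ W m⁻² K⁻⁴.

P ≈ 13500 W

A = 4πr² = 4π × (0.0592)² = 0.0440 m².
P = σAT⁴ = 5.67×10⁻⁸ × 0.0440 × (1525)⁴ = 5.67×10⁻⁸ × 0.0440 × 5.41×10^12.
P = 13500 W.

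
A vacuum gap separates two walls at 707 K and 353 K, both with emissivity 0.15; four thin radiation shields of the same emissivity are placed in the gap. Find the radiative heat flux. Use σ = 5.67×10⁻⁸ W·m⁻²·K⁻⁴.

Each of the 5 gaps contributes resistance (2/ε − 1) = 2/0.15 − 1 = 12.33; total = 61.67.
q = σ(T₁⁴ − T₂⁴) / 61.67 = 5.67×10⁻⁸ × 2.34×10^11 / 61.67 = 215 W/m².

q ≈ 215 W/m²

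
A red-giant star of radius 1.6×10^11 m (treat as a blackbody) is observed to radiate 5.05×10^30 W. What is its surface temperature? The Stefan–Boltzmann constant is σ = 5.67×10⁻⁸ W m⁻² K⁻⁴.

T ≈ 4080 K

A = 4πr² = 4π × (1.6×10^11)² = 3.22×10^23 m².
From P = σAT⁴, T = (P / σA)^(1/4) = (5.05×10^30 / (5.67×10⁻⁸ × 3.22×10^23))^(1/4).
T = (2.77×10^14)^(1/4) = 4080 K.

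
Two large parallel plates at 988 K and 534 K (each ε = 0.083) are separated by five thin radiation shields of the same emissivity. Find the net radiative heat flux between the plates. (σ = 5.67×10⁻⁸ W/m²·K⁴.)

Each of the 6 gaps contributes resistance (2/ε − 1) = 2/0.083 − 1 = 23.10; total = 138.6.
q = σ(T₁⁴ − T₂⁴) / 138.6 = 5.67×10⁻⁸ × 8.72×10^11 / 138.6 = 357 W/m².

q ≈ 357 W/m²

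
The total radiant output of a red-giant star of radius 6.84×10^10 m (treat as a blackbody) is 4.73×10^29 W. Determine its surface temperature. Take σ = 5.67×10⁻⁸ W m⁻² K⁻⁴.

A = 4πr² = 4π × (6.84×10^10)² = 5.88×10^22 m².
From P = σAT⁴, T = (P / σA)^(1/4) = (4.73×10^29 / (5.67×10⁻⁸ × 5.88×10^22))^(1/4).
T = (1.42×10^14)^(1/4) = 3450 K.

T ≈ 3450 K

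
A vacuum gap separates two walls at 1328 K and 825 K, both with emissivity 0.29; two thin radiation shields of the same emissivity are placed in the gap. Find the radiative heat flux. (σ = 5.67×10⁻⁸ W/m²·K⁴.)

Each of the 3 gaps contributes resistance (2/ε − 1) = 2/0.29 − 1 = 5.897; total = 17.69.
q = σ(T₁⁴ − T₂⁴) / 17.69 = 5.67×10⁻⁸ × 2.65×10^12 / 17.69 = 8480 W/m².

q ≈ 8480 W/m²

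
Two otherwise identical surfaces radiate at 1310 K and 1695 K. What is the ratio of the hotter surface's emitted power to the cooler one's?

P ∝ T⁴, so the ratio is (1695/1310)⁴ = (1.294)⁴ = 2.80.

ratio ≈ 2.80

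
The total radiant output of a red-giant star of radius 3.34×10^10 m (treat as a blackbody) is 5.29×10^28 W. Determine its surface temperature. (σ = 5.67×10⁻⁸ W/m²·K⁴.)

A = 4πr² = 4π × (3.34×10^10)² = 1.40×10^22 m².
From P = σAT⁴, T = (P / σA)^(1/4) = (5.29×10^28 / (5.67×10⁻⁸ × 1.40×10^22))^(1/4).
T = (6.66×10^13)^(1/4) = 2860 K.

T ≈ 2860 K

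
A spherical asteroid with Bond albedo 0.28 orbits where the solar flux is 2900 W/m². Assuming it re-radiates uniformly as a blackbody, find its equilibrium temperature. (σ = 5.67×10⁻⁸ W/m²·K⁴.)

Power absorbed = (1−a)S·πR²; power emitted = 4πR²σT⁴. Equating and cancelling πR²:
T = ((1−a)S / 4σ)^(1/4) = (2090 / (4 × 5.67×10⁻⁸))^(1/4) = (9.21×10^9)^(1/4).
T = 310 K.

T ≈ 310 K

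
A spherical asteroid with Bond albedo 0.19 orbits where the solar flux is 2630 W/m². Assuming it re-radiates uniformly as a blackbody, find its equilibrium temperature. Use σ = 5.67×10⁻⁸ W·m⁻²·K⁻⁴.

T ≈ 311 K

Power absorbed = (1−a)S·πR²; power emitted = 4πR²σT⁴. Equating and cancelling πR²:
T = ((1−a)S / 4σ)^(1/4) = (2130 / (4 × 5.67×10⁻⁸))^(1/4) = (9.39×10^9)^(1/4).
T = 311 K.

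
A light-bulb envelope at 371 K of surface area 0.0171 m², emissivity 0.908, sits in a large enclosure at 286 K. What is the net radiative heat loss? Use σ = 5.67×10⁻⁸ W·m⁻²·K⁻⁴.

Q = εσA(T⁴ − T_s⁴). T⁴ − T_s⁴ = (371)⁴ − (286)⁴ = 1.89×10^10 − 6.69×10^9 = 1.23×10^10 K⁴.
Q = 0.908 × 5.67×10⁻⁸ × 0.0171 × 1.23×10^10 = 10.8 W.

Q ≈ 10.8 W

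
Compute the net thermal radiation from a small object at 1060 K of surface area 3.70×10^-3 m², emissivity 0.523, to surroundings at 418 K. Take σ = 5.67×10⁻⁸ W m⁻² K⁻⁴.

Q = εσA(T⁴ − T_s⁴). T⁴ − T_s⁴ = (1060)⁴ − (418)⁴ = 1.26×10^12 − 3.05×10^10 = 1.23×10^12 K⁴.
Q = 0.523 × 5.67×10⁻⁸ × 3.70×10^-3 × 1.23×10^12 = 135 W.

Q ≈ 135 W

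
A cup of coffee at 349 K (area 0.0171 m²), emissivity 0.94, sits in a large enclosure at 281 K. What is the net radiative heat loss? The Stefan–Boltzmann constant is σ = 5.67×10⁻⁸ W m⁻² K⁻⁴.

Q ≈ 7.84 W

Q = εσA(T⁴ − T_s⁴). T⁴ − T_s⁴ = (349)⁴ − (281)⁴ = 1.48×10^10 − 6.23×10^9 = 8.60×10^9 K⁴.
Q = 0.94 × 5.67×10⁻⁸ × 0.0171 × 8.60×10^9 = 7.84 W.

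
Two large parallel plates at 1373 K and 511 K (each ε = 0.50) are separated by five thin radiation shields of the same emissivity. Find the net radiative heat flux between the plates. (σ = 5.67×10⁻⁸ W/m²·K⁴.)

q ≈ 11000 W/m²

Each of the 6 gaps contributes resistance (2/ε − 1) = 2/0.50 − 1 = 3.000; total = 18.00.
q = σ(T₁⁴ − T₂⁴) / 18.00 = 5.67×10⁻⁸ × 3.49×10^12 / 18.00 = 11000 W/m².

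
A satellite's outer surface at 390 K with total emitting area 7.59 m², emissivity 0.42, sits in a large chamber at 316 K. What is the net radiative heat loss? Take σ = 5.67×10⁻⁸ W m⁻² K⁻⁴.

Q ≈ 2380 W

Q = εσA(T⁴ − T_s⁴). T⁴ − T_s⁴ = (390)⁴ − (316)⁴ = 2.31×10^10 − 9.97×10^9 = 1.32×10^10 K⁴.
Q = 0.42 × 5.67×10⁻⁸ × 7.59 × 1.32×10^10 = 2380 W.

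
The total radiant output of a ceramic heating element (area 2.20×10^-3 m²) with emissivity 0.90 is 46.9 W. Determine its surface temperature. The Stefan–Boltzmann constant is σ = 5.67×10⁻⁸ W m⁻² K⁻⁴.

T ≈ 804 K

From P = εσAT⁴, T = (P / εσA)^(1/4) = (46.9 / (0.90 × 5.67×10⁻⁸ × 2.20×10^-3))^(1/4).
T = (4.18×10^11)^(1/4) = 804 K.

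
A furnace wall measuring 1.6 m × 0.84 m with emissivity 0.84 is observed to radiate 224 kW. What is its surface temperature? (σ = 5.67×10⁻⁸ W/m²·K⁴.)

T ≈ 1370 K

A = 1.6 × 0.84 = 1.34 m².
From P = εσAT⁴, T = (P / εσA)^(1/4) = (2.24×10^5 / (0.84 × 5.67×10⁻⁸ × 1.34))^(1/4).
T = (3.50×10^12)^(1/4) = 1370 K.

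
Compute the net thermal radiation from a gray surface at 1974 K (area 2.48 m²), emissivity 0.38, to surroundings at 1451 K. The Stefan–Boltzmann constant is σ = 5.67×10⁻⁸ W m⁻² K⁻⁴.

Q ≈ 5.74×10^5 W

Q = εσA(T⁴ − T_s⁴). T⁴ − T_s⁴ = (1974)⁴ − (1451)⁴ = 1.52×10^13 − 4.43×10^12 = 1.08×10^13 K⁴.
Q = 0.38 × 5.67×10⁻⁸ × 2.48 × 1.08×10^13 = 5.74×10^5 W.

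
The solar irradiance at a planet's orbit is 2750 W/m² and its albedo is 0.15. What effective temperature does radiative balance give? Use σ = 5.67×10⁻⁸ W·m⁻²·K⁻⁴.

T ≈ 319 K

Power absorbed = (1−a)S·πR²; power emitted = 4πR²σT⁴. Equating and cancelling πR²:
T = ((1−a)S / 4σ)^(1/4) = (2340 / (4 × 5.67×10⁻⁸))^(1/4) = (1.03×10^10)^(1/4).
T = 319 K.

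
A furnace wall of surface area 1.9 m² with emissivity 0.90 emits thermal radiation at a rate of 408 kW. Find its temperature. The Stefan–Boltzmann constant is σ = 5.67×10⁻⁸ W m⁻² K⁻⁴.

From P = εσAT⁴, T = (P / εσA)^(1/4) = (4.08×10^5 / (0.90 × 5.67×10⁻⁸ × 1.90))^(1/4).
T = (4.21×10^12)^(1/4) = 1430 K.

T ≈ 1430 K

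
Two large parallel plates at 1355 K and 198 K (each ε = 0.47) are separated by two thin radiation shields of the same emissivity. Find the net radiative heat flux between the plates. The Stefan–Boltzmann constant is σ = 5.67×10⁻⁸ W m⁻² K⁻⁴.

Each of the 3 gaps contributes resistance (2/ε − 1) = 2/0.47 − 1 = 3.255; total = 9.766.
q = σ(T₁⁴ − T₂⁴) / 9.766 = 5.67×10⁻⁸ × 3.37×10^12 / 9.766 = 19600 W/m².

q ≈ 19600 W/m²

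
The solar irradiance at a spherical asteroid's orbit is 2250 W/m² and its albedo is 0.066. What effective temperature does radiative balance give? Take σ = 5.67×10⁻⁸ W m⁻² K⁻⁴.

Power absorbed = (1−a)S·πR²; power emitted = 4πR²σT⁴. Equating and cancelling πR²:
T = ((1−a)S / 4σ)^(1/4) = (2100 / (4 × 5.67×10⁻⁸))^(1/4) = (9.27×10^9)^(1/4).
T = 310 K.

T ≈ 310 K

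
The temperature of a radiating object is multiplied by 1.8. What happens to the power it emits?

P ∝ T⁴, so the power scales as (1.8)⁴ = 10.5.

factor ≈ 10.5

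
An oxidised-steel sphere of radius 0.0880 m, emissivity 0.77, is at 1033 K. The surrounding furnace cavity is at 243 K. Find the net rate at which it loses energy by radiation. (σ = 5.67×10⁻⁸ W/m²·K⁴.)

A = 4πr² = 4π × (0.0880)² = 0.0973 m².
Q = εσA(T⁴ − T_s⁴). T⁴ − T_s⁴ = (1033)⁴ − (243)⁴ = 1.14×10^12 − 3.49×10^9 = 1.14×10^12 K⁴.
Q = 0.77 × 5.67×10⁻⁸ × 0.0973 × 1.14×10^12 = 4820 W.

Q ≈ 4820 W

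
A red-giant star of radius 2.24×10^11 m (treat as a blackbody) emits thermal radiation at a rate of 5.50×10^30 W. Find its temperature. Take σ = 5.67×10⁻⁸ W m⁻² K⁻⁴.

A = 4πr² = 4π × (2.24×10^11)² = 6.31×10^23 m².
From P = σAT⁴, T = (P / σA)^(1/4) = (5.50×10^30 / (5.67×10⁻⁸ × 6.31×10^23))^(1/4).
T = (1.54×10^14)^(1/4) = 3520 K.

T ≈ 3520 K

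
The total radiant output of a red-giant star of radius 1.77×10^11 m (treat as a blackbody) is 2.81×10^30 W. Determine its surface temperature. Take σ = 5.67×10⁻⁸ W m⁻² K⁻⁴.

A = 4πr² = 4π × (1.77×10^11)² = 3.94×10^23 m².
From P = σAT⁴, T = (P / σA)^(1/4) = (2.81×10^30 / (5.67×10⁻⁸ × 3.94×10^23))^(1/4).
T = (1.26×10^14)^(1/4) = 3350 K.

T ≈ 3350 K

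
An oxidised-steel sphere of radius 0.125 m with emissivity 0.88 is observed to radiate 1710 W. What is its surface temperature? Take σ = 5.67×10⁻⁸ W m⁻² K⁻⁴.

A = 4πr² = 4π × (0.125)² = 0.196 m².
From P = εσAT⁴, T = (P / εσA)^(1/4) = (1710 / (0.88 × 5.67×10⁻⁸ × 0.196))^(1/4).
T = (1.75×10^11)^(1/4) = 646 K.

T ≈ 646 K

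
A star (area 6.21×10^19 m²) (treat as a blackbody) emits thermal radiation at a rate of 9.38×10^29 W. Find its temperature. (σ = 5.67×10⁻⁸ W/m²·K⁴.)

T ≈ 22700 K

From P = σAT⁴, T = (P / σA)^(1/4) = (9.38×10^29 / (5.67×10⁻⁸ × 6.21×10^19))^(1/4).
T = (2.66×10^17)^(1/4) = 22700 K.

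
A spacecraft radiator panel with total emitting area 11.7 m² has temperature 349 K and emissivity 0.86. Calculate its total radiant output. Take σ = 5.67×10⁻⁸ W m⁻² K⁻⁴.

P ≈ 8460 W

Stefan–Boltzmann: P = εσAT⁴ = 0.86 × 5.67×10⁻⁸ × 11.7 × (349)⁴ = 0.86 × 5.67×10⁻⁸ × 11.7 × 1.48×10^10.
P = 8460 W.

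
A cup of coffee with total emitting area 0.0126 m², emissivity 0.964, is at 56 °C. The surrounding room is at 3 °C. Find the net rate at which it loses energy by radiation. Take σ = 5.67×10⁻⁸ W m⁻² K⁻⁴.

Convert: 56 °C = 329 K; 3 °C = 276 K.
Q = εσA(T⁴ − T_s⁴). T⁴ − T_s⁴ = (329)⁴ − (276)⁴ = 1.17×10^10 − 5.80×10^9 = 5.91×10^9 K⁴.
Q = 0.964 × 5.67×10⁻⁸ × 0.0126 × 5.91×10^9 = 4.07 W.

Q ≈ 4.07 W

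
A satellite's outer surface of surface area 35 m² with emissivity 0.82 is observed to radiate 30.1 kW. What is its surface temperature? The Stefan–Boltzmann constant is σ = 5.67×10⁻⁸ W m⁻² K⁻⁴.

From P = εσAT⁴, T = (P / εσA)^(1/4) = (30100 / (0.82 × 5.67×10⁻⁸ × 35.0))^(1/4).
T = (1.85×10^10)^(1/4) = 369 K.

T ≈ 369 K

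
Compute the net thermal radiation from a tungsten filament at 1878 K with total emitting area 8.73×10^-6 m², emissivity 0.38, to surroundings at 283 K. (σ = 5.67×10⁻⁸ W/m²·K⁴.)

Q ≈ 2.34 W

Q = εσA(T⁴ − T_s⁴). T⁴ − T_s⁴ = (1878)⁴ − (283)⁴ = 1.24×10^13 − 6.41×10^9 = 1.24×10^13 K⁴.
Q = 0.38 × 5.67×10⁻⁸ × 8.73×10^-6 × 1.24×10^13 = 2.34 W.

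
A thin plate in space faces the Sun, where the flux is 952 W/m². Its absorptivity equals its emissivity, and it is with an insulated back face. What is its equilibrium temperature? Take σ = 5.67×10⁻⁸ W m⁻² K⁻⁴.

T ≈ 360 K

Absorbed flux αS = emitted flux εσT⁴ (one radiating face); with α = ε, T = (S/σ)^(1/4).
T = (952 / 5.67×10⁻⁸)^(1/4) = (1.68×10^10)^(1/4).
T = 360 K.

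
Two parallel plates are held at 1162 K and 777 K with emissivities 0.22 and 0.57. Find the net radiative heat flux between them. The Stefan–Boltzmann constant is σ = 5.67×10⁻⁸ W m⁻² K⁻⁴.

q ≈ 15600 W/m²

For two large parallel gray plates, q = σ(T₁⁴ − T₂⁴) / (1/ε₁ + 1/ε₂ − 1).
1/ε₁ + 1/ε₂ − 1 = 1/0.22 + 1/0.57 − 1 = 5.300.
T₁⁴ − T₂⁴ = 1.82×10^12 − 3.64×10^11 = 1.46×10^12 K⁴.
q = 5.67×10⁻⁸ × 1.46×10^12 / 5.300 = 15600 W/m².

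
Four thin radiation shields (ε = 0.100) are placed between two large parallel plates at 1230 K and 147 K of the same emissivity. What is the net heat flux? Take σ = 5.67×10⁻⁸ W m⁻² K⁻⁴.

Each of the 5 gaps contributes resistance (2/ε − 1) = 2/0.100 − 1 = 19.00; total = 95.00.
q = σ(T₁⁴ − T₂⁴) / 95.00 = 5.67×10⁻⁸ × 2.29×10^12 / 95.00 = 1370 W/m².

q ≈ 1370 W/m²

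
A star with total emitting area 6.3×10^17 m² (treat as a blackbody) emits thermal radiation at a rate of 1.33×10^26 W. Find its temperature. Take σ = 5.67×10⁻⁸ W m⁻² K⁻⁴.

T ≈ 7810 K

From P = σAT⁴, T = (P / σA)^(1/4) = (1.33×10^26 / (5.67×10⁻⁸ × 6.30×10^17))^(1/4).
T = (3.72×10^15)^(1/4) = 7810 K.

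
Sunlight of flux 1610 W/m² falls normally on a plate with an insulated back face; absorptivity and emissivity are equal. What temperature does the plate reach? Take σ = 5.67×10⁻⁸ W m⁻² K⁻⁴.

T ≈ 410 K

Absorbed flux αS = emitted flux εσT⁴ (one radiating face); with α = ε, T = (S/σ)^(1/4).
T = (1610 / 5.67×10⁻⁸)^(1/4) = (2.84×10^10)^(1/4).
T = 410 K.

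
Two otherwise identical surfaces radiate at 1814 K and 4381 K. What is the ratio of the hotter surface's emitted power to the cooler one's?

ratio ≈ 34.0

P ∝ T⁴, so the ratio is (4381/1814)⁴ = (2.415)⁴ = 34.0.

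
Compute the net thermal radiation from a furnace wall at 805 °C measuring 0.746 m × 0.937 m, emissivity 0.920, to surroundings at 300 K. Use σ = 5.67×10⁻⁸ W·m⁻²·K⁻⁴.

A = 0.746 × 0.937 = 0.699 m².
Convert: 805 °C = 1078 K.
Q = εσA(T⁴ − T_s⁴). T⁴ − T_s⁴ = (1078)⁴ − (300)⁴ = 1.35×10^12 − 8.10×10^9 = 1.34×10^12 K⁴.
Q = 0.920 × 5.67×10⁻⁸ × 0.699 × 1.34×10^12 = 48900 W.

Q ≈ 48900 W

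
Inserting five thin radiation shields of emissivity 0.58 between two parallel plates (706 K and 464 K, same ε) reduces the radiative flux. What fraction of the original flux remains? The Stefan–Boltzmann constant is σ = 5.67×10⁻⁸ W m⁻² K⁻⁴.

ratio ≈ 0.167

With N identical shields there are N+1 = 6 gaps in series, each with the same radiative resistance, so the flux falls to 1/(N+1) of its unshielded value.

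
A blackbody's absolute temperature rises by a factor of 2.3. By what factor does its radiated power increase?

P ∝ T⁴, so the power scales as (2.3)⁴ = 28.0.

factor ≈ 28.0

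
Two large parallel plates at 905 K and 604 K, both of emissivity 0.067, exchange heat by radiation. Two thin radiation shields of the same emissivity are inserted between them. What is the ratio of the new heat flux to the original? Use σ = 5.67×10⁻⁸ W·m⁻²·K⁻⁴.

With N identical shields there are N+1 = 3 gaps in series, each with the same radiative resistance, so the flux falls to 1/(N+1) of its unshielded value.

ratio ≈ 0.333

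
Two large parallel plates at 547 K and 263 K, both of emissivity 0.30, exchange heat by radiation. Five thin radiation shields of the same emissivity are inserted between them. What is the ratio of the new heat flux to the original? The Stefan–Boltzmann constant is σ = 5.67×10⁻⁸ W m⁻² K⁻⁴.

With N identical shields there are N+1 = 6 gaps in series, each with the same radiative resistance, so the flux falls to 1/(N+1) of its unshielded value.

ratio ≈ 0.167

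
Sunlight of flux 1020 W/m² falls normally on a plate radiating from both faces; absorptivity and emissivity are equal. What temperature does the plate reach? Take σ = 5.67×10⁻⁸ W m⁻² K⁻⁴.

Absorbed flux αS = emitted flux 2εσT⁴ per unit area; with α = ε this gives T = (S/2σ)^(1/4).
T = (1020 / (2 × 5.67×10⁻⁸))^(1/4) = (8.99×10^9)^(1/4).
T = 308 K.

T ≈ 308 K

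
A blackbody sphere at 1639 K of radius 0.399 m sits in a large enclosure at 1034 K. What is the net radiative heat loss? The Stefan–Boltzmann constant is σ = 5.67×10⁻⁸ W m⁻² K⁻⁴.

A = 4πr² = 4π × (0.399)² = 2.00 m².
Q = σA(T⁴ − T_s⁴). T⁴ − T_s⁴ = (1639)⁴ − (1034)⁴ = 7.22×10^12 − 1.14×10^12 = 6.07×10^12 K⁴.
Q = 5.67×10⁻⁸ × 2.00 × 6.07×10^12 = 6.89×10^5 W.

Q ≈ 6.89×10^5 W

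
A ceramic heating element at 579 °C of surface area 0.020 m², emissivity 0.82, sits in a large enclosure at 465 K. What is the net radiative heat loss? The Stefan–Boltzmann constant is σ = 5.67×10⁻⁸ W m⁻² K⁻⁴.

Convert: 579 °C = 852 K.
Q = εσA(T⁴ − T_s⁴). T⁴ − T_s⁴ = (852)⁴ − (465)⁴ = 5.27×10^11 − 4.68×10^10 = 4.80×10^11 K⁴.
Q = 0.82 × 5.67×10⁻⁸ × 0.0200 × 4.80×10^11 = 447 W.

Q ≈ 447 W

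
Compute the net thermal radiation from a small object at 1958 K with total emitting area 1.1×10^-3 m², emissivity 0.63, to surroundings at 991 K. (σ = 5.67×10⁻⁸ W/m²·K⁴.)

Q = εσA(T⁴ − T_s⁴). T⁴ − T_s⁴ = (1958)⁴ − (991)⁴ = 1.47×10^13 − 9.64×10^11 = 1.37×10^13 K⁴.
Q = 0.63 × 5.67×10⁻⁸ × 1.10×10^-3 × 1.37×10^13 = 540 W.

Q ≈ 540 W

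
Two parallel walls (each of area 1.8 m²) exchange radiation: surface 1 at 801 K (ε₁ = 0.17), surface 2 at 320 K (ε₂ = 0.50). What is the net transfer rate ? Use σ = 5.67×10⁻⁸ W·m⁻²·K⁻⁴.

For two large parallel gray plates, q = σ(T₁⁴ − T₂⁴) / (1/ε₁ + 1/ε₂ − 1).
1/ε₁ + 1/ε₂ − 1 = 1/0.17 + 1/0.50 − 1 = 6.882.
T₁⁴ − T₂⁴ = 4.12×10^11 − 1.05×10^10 = 4.01×10^11 K⁴.
q = 5.67×10⁻⁸ × 4.01×10^11 / 6.882 = 3300 W/m².
Q = q·A = 3300 × 1.8 = 5950 W.

Q ≈ 5950 W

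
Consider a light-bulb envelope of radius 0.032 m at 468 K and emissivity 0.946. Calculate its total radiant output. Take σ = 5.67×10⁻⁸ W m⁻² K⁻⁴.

A = 4πr² = 4π × (0.032)² = 0.0129 m².
P = εσAT⁴ = 0.946 × 5.67×10⁻⁸ × 0.0129 × (468)⁴ = 0.946 × 5.67×10⁻⁸ × 0.0129 × 4.80×10^10.
P = 33.1 W.

P ≈ 33.1 W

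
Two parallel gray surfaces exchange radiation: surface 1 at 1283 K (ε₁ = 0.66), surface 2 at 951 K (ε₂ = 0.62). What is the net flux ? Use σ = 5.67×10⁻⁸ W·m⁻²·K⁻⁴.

For two large parallel gray plates, q = σ(T₁⁴ − T₂⁴) / (1/ε₁ + 1/ε₂ − 1).
1/ε₁ + 1/ε₂ − 1 = 1/0.66 + 1/0.62 − 1 = 2.128.
T₁⁴ − T₂⁴ = 2.71×10^12 − 8.18×10^11 = 1.89×10^12 K⁴.
q = 5.67×10⁻⁸ × 1.89×10^12 / 2.128 = 50400 W/m².

q ≈ 50400 W/m²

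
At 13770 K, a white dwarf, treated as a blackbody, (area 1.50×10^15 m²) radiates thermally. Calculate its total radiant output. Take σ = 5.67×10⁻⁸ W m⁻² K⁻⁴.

P = σAT⁴ = 5.67×10⁻⁸ × 1.50×10^15 × (13770)⁴ = 5.67×10⁻⁸ × 1.50×10^15 × 3.60×10^16.
P = 3.06×10^24 W.

P ≈ 3.06×10^24 W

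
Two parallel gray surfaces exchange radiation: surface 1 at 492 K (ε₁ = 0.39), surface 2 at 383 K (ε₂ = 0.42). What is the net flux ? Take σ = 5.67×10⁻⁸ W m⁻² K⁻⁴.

For two large parallel gray plates, q = σ(T₁⁴ − T₂⁴) / (1/ε₁ + 1/ε₂ − 1).
1/ε₁ + 1/ε₂ − 1 = 1/0.39 + 1/0.42 − 1 = 3.945.
T₁⁴ − T₂⁴ = 5.86×10^10 − 2.15×10^10 = 3.71×10^10 K⁴.
q = 5.67×10⁻⁸ × 3.71×10^10 / 3.945 = 533 W/m².

q ≈ 533 W/m²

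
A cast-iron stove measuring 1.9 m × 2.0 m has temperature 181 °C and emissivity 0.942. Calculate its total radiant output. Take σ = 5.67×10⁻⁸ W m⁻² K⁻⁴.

A = 1.9 × 2.0 = 3.80 m².
181 °C = 454 K.
Stefan–Boltzmann: P = εσAT⁴ = 0.942 × 5.67×10⁻⁸ × 3.80 × (454)⁴ = 0.942 × 5.67×10⁻⁸ × 3.80 × 4.25×10^10.
P = 8620 W.

P ≈ 8620 W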